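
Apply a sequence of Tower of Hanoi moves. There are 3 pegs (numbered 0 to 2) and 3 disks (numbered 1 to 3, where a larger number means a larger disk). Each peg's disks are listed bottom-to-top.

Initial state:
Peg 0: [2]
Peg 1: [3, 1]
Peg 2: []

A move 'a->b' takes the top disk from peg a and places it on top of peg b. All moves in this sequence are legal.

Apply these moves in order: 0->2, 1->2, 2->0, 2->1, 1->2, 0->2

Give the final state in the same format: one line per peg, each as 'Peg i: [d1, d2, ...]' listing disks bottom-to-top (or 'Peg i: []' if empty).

Answer: Peg 0: []
Peg 1: [3]
Peg 2: [2, 1]

Derivation:
After move 1 (0->2):
Peg 0: []
Peg 1: [3, 1]
Peg 2: [2]

After move 2 (1->2):
Peg 0: []
Peg 1: [3]
Peg 2: [2, 1]

After move 3 (2->0):
Peg 0: [1]
Peg 1: [3]
Peg 2: [2]

After move 4 (2->1):
Peg 0: [1]
Peg 1: [3, 2]
Peg 2: []

After move 5 (1->2):
Peg 0: [1]
Peg 1: [3]
Peg 2: [2]

After move 6 (0->2):
Peg 0: []
Peg 1: [3]
Peg 2: [2, 1]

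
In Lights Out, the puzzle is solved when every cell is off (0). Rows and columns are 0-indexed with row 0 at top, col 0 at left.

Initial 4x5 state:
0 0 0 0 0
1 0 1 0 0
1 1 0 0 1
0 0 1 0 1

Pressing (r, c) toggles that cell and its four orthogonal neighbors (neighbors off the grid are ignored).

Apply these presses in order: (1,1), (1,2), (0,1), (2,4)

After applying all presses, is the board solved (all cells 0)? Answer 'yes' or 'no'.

After press 1 at (1,1):
0 1 0 0 0
0 1 0 0 0
1 0 0 0 1
0 0 1 0 1

After press 2 at (1,2):
0 1 1 0 0
0 0 1 1 0
1 0 1 0 1
0 0 1 0 1

After press 3 at (0,1):
1 0 0 0 0
0 1 1 1 0
1 0 1 0 1
0 0 1 0 1

After press 4 at (2,4):
1 0 0 0 0
0 1 1 1 1
1 0 1 1 0
0 0 1 0 0

Lights still on: 9

Answer: no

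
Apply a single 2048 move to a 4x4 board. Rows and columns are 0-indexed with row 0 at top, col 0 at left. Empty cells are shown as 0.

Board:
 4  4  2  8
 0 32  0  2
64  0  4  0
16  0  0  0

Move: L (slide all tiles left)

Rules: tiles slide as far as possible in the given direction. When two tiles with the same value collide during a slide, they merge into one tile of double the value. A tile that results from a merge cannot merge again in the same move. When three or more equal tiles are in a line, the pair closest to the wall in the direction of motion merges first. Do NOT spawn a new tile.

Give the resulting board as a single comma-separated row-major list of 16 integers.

Slide left:
row 0: [4, 4, 2, 8] -> [8, 2, 8, 0]
row 1: [0, 32, 0, 2] -> [32, 2, 0, 0]
row 2: [64, 0, 4, 0] -> [64, 4, 0, 0]
row 3: [16, 0, 0, 0] -> [16, 0, 0, 0]

Answer: 8, 2, 8, 0, 32, 2, 0, 0, 64, 4, 0, 0, 16, 0, 0, 0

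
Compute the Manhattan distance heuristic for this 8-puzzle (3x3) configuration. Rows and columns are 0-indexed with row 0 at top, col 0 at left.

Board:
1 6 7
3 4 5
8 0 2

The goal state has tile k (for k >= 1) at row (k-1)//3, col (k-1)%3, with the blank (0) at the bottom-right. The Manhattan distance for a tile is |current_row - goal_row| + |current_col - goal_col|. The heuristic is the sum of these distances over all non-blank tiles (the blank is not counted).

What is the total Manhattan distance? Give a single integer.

Tile 1: (0,0)->(0,0) = 0
Tile 6: (0,1)->(1,2) = 2
Tile 7: (0,2)->(2,0) = 4
Tile 3: (1,0)->(0,2) = 3
Tile 4: (1,1)->(1,0) = 1
Tile 5: (1,2)->(1,1) = 1
Tile 8: (2,0)->(2,1) = 1
Tile 2: (2,2)->(0,1) = 3
Sum: 0 + 2 + 4 + 3 + 1 + 1 + 1 + 3 = 15

Answer: 15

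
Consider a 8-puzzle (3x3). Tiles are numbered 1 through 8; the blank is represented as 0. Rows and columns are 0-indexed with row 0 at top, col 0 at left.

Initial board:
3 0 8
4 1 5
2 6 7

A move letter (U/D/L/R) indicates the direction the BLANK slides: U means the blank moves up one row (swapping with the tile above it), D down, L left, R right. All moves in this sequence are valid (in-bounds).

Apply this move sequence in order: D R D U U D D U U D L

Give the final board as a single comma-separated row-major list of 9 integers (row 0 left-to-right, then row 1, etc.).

After move 1 (D):
3 1 8
4 0 5
2 6 7

After move 2 (R):
3 1 8
4 5 0
2 6 7

After move 3 (D):
3 1 8
4 5 7
2 6 0

After move 4 (U):
3 1 8
4 5 0
2 6 7

After move 5 (U):
3 1 0
4 5 8
2 6 7

After move 6 (D):
3 1 8
4 5 0
2 6 7

After move 7 (D):
3 1 8
4 5 7
2 6 0

After move 8 (U):
3 1 8
4 5 0
2 6 7

After move 9 (U):
3 1 0
4 5 8
2 6 7

After move 10 (D):
3 1 8
4 5 0
2 6 7

After move 11 (L):
3 1 8
4 0 5
2 6 7

Answer: 3, 1, 8, 4, 0, 5, 2, 6, 7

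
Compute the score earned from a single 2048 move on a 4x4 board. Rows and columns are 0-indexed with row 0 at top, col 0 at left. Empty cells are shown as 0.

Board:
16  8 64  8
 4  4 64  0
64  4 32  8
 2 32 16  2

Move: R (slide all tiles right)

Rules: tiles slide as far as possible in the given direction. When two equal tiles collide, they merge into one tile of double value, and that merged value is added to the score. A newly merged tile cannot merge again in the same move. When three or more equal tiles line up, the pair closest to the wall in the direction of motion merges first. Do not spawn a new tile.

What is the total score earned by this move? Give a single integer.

Slide right:
row 0: [16, 8, 64, 8] -> [16, 8, 64, 8]  score +0 (running 0)
row 1: [4, 4, 64, 0] -> [0, 0, 8, 64]  score +8 (running 8)
row 2: [64, 4, 32, 8] -> [64, 4, 32, 8]  score +0 (running 8)
row 3: [2, 32, 16, 2] -> [2, 32, 16, 2]  score +0 (running 8)
Board after move:
16  8 64  8
 0  0  8 64
64  4 32  8
 2 32 16  2

Answer: 8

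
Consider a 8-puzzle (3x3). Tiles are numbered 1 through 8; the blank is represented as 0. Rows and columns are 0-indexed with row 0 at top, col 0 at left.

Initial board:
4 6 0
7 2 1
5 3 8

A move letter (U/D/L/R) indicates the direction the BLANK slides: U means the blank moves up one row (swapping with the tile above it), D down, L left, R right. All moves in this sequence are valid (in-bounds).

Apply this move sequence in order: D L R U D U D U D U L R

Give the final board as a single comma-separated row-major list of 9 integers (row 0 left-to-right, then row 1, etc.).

Answer: 4, 6, 0, 7, 2, 1, 5, 3, 8

Derivation:
After move 1 (D):
4 6 1
7 2 0
5 3 8

After move 2 (L):
4 6 1
7 0 2
5 3 8

After move 3 (R):
4 6 1
7 2 0
5 3 8

After move 4 (U):
4 6 0
7 2 1
5 3 8

After move 5 (D):
4 6 1
7 2 0
5 3 8

After move 6 (U):
4 6 0
7 2 1
5 3 8

After move 7 (D):
4 6 1
7 2 0
5 3 8

After move 8 (U):
4 6 0
7 2 1
5 3 8

After move 9 (D):
4 6 1
7 2 0
5 3 8

After move 10 (U):
4 6 0
7 2 1
5 3 8

After move 11 (L):
4 0 6
7 2 1
5 3 8

After move 12 (R):
4 6 0
7 2 1
5 3 8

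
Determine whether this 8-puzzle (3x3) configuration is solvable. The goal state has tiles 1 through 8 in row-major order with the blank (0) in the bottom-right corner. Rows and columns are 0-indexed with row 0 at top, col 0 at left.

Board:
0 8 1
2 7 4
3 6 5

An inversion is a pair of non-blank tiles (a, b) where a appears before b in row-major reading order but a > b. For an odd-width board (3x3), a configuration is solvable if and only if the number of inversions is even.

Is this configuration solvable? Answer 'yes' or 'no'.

Answer: no

Derivation:
Inversions (pairs i<j in row-major order where tile[i] > tile[j] > 0): 13
13 is odd, so the puzzle is not solvable.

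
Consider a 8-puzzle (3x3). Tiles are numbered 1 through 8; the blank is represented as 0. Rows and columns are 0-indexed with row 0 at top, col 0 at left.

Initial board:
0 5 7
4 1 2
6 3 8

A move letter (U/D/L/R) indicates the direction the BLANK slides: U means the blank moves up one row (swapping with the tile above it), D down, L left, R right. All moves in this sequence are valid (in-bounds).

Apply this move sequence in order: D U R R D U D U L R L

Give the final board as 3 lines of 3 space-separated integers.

Answer: 5 0 7
4 1 2
6 3 8

Derivation:
After move 1 (D):
4 5 7
0 1 2
6 3 8

After move 2 (U):
0 5 7
4 1 2
6 3 8

After move 3 (R):
5 0 7
4 1 2
6 3 8

After move 4 (R):
5 7 0
4 1 2
6 3 8

After move 5 (D):
5 7 2
4 1 0
6 3 8

After move 6 (U):
5 7 0
4 1 2
6 3 8

After move 7 (D):
5 7 2
4 1 0
6 3 8

After move 8 (U):
5 7 0
4 1 2
6 3 8

After move 9 (L):
5 0 7
4 1 2
6 3 8

After move 10 (R):
5 7 0
4 1 2
6 3 8

After move 11 (L):
5 0 7
4 1 2
6 3 8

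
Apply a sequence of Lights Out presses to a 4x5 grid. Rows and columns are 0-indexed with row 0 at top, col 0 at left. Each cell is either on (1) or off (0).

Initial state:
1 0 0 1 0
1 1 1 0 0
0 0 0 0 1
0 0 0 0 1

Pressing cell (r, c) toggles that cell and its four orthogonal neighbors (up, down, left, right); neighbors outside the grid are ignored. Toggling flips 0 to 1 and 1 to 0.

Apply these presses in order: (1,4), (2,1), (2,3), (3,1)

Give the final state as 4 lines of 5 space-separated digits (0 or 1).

After press 1 at (1,4):
1 0 0 1 1
1 1 1 1 1
0 0 0 0 0
0 0 0 0 1

After press 2 at (2,1):
1 0 0 1 1
1 0 1 1 1
1 1 1 0 0
0 1 0 0 1

After press 3 at (2,3):
1 0 0 1 1
1 0 1 0 1
1 1 0 1 1
0 1 0 1 1

After press 4 at (3,1):
1 0 0 1 1
1 0 1 0 1
1 0 0 1 1
1 0 1 1 1

Answer: 1 0 0 1 1
1 0 1 0 1
1 0 0 1 1
1 0 1 1 1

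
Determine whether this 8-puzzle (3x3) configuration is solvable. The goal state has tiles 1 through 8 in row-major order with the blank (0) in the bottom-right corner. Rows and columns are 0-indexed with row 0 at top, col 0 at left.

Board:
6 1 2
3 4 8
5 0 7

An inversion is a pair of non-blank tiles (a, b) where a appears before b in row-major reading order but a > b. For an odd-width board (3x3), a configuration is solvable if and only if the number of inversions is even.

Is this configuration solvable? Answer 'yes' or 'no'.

Answer: no

Derivation:
Inversions (pairs i<j in row-major order where tile[i] > tile[j] > 0): 7
7 is odd, so the puzzle is not solvable.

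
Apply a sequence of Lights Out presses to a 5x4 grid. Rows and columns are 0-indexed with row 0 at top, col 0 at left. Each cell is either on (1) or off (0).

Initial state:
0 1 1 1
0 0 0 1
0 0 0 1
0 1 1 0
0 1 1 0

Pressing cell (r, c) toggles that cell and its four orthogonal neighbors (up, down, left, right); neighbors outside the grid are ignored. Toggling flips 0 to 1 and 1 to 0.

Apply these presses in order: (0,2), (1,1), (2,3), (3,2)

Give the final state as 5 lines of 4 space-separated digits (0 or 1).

Answer: 0 1 0 0
1 1 0 0
0 1 0 0
0 0 0 0
0 1 0 0

Derivation:
After press 1 at (0,2):
0 0 0 0
0 0 1 1
0 0 0 1
0 1 1 0
0 1 1 0

After press 2 at (1,1):
0 1 0 0
1 1 0 1
0 1 0 1
0 1 1 0
0 1 1 0

After press 3 at (2,3):
0 1 0 0
1 1 0 0
0 1 1 0
0 1 1 1
0 1 1 0

After press 4 at (3,2):
0 1 0 0
1 1 0 0
0 1 0 0
0 0 0 0
0 1 0 0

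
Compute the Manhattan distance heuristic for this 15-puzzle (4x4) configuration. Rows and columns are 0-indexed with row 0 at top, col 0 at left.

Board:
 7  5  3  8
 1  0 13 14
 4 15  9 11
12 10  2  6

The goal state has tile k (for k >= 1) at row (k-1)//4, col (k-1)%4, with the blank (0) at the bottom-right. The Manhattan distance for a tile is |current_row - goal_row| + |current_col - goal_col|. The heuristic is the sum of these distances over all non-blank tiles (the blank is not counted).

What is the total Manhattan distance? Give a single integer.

Answer: 38

Derivation:
Tile 7: at (0,0), goal (1,2), distance |0-1|+|0-2| = 3
Tile 5: at (0,1), goal (1,0), distance |0-1|+|1-0| = 2
Tile 3: at (0,2), goal (0,2), distance |0-0|+|2-2| = 0
Tile 8: at (0,3), goal (1,3), distance |0-1|+|3-3| = 1
Tile 1: at (1,0), goal (0,0), distance |1-0|+|0-0| = 1
Tile 13: at (1,2), goal (3,0), distance |1-3|+|2-0| = 4
Tile 14: at (1,3), goal (3,1), distance |1-3|+|3-1| = 4
Tile 4: at (2,0), goal (0,3), distance |2-0|+|0-3| = 5
Tile 15: at (2,1), goal (3,2), distance |2-3|+|1-2| = 2
Tile 9: at (2,2), goal (2,0), distance |2-2|+|2-0| = 2
Tile 11: at (2,3), goal (2,2), distance |2-2|+|3-2| = 1
Tile 12: at (3,0), goal (2,3), distance |3-2|+|0-3| = 4
Tile 10: at (3,1), goal (2,1), distance |3-2|+|1-1| = 1
Tile 2: at (3,2), goal (0,1), distance |3-0|+|2-1| = 4
Tile 6: at (3,3), goal (1,1), distance |3-1|+|3-1| = 4
Sum: 3 + 2 + 0 + 1 + 1 + 4 + 4 + 5 + 2 + 2 + 1 + 4 + 1 + 4 + 4 = 38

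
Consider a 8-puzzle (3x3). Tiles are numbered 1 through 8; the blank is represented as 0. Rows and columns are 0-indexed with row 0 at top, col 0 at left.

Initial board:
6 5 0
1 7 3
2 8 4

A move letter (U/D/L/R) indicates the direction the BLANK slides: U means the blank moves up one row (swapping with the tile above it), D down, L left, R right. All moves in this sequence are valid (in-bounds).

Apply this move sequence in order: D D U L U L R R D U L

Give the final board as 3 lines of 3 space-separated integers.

Answer: 6 0 3
1 5 7
2 8 4

Derivation:
After move 1 (D):
6 5 3
1 7 0
2 8 4

After move 2 (D):
6 5 3
1 7 4
2 8 0

After move 3 (U):
6 5 3
1 7 0
2 8 4

After move 4 (L):
6 5 3
1 0 7
2 8 4

After move 5 (U):
6 0 3
1 5 7
2 8 4

After move 6 (L):
0 6 3
1 5 7
2 8 4

After move 7 (R):
6 0 3
1 5 7
2 8 4

After move 8 (R):
6 3 0
1 5 7
2 8 4

After move 9 (D):
6 3 7
1 5 0
2 8 4

After move 10 (U):
6 3 0
1 5 7
2 8 4

After move 11 (L):
6 0 3
1 5 7
2 8 4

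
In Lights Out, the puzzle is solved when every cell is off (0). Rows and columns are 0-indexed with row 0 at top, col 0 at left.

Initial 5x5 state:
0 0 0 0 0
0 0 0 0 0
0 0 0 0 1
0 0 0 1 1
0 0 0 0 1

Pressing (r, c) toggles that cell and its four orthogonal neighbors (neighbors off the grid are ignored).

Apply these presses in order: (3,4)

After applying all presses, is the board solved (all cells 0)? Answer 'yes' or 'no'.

After press 1 at (3,4):
0 0 0 0 0
0 0 0 0 0
0 0 0 0 0
0 0 0 0 0
0 0 0 0 0

Lights still on: 0

Answer: yes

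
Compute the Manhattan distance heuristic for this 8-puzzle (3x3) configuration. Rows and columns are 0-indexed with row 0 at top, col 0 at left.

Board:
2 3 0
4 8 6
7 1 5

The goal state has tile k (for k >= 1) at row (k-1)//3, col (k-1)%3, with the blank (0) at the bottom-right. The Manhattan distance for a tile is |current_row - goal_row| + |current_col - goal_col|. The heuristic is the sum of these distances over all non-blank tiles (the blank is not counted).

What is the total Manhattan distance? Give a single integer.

Answer: 8

Derivation:
Tile 2: (0,0)->(0,1) = 1
Tile 3: (0,1)->(0,2) = 1
Tile 4: (1,0)->(1,0) = 0
Tile 8: (1,1)->(2,1) = 1
Tile 6: (1,2)->(1,2) = 0
Tile 7: (2,0)->(2,0) = 0
Tile 1: (2,1)->(0,0) = 3
Tile 5: (2,2)->(1,1) = 2
Sum: 1 + 1 + 0 + 1 + 0 + 0 + 3 + 2 = 8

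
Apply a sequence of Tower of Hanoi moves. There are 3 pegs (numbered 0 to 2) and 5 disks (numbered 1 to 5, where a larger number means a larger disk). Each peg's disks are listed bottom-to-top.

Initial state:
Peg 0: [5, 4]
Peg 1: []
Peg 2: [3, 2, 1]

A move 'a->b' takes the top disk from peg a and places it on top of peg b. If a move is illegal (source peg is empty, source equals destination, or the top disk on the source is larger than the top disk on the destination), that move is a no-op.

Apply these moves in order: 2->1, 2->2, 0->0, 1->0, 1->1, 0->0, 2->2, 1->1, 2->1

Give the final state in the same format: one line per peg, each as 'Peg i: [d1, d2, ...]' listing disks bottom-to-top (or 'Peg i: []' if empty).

Answer: Peg 0: [5, 4, 1]
Peg 1: [2]
Peg 2: [3]

Derivation:
After move 1 (2->1):
Peg 0: [5, 4]
Peg 1: [1]
Peg 2: [3, 2]

After move 2 (2->2):
Peg 0: [5, 4]
Peg 1: [1]
Peg 2: [3, 2]

After move 3 (0->0):
Peg 0: [5, 4]
Peg 1: [1]
Peg 2: [3, 2]

After move 4 (1->0):
Peg 0: [5, 4, 1]
Peg 1: []
Peg 2: [3, 2]

After move 5 (1->1):
Peg 0: [5, 4, 1]
Peg 1: []
Peg 2: [3, 2]

After move 6 (0->0):
Peg 0: [5, 4, 1]
Peg 1: []
Peg 2: [3, 2]

After move 7 (2->2):
Peg 0: [5, 4, 1]
Peg 1: []
Peg 2: [3, 2]

After move 8 (1->1):
Peg 0: [5, 4, 1]
Peg 1: []
Peg 2: [3, 2]

After move 9 (2->1):
Peg 0: [5, 4, 1]
Peg 1: [2]
Peg 2: [3]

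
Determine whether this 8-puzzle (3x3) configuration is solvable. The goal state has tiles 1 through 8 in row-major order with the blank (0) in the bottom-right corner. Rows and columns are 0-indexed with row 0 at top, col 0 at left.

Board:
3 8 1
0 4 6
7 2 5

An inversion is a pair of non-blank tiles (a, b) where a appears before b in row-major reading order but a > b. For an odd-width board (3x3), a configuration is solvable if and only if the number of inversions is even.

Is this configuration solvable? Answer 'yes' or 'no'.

Answer: no

Derivation:
Inversions (pairs i<j in row-major order where tile[i] > tile[j] > 0): 13
13 is odd, so the puzzle is not solvable.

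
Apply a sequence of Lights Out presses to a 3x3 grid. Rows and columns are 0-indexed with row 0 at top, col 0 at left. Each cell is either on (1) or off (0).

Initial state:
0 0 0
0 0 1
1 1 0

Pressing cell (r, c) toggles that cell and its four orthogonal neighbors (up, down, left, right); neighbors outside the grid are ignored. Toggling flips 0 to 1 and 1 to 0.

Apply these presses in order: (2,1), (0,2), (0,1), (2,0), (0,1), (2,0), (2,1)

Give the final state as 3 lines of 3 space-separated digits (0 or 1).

After press 1 at (2,1):
0 0 0
0 1 1
0 0 1

After press 2 at (0,2):
0 1 1
0 1 0
0 0 1

After press 3 at (0,1):
1 0 0
0 0 0
0 0 1

After press 4 at (2,0):
1 0 0
1 0 0
1 1 1

After press 5 at (0,1):
0 1 1
1 1 0
1 1 1

After press 6 at (2,0):
0 1 1
0 1 0
0 0 1

After press 7 at (2,1):
0 1 1
0 0 0
1 1 0

Answer: 0 1 1
0 0 0
1 1 0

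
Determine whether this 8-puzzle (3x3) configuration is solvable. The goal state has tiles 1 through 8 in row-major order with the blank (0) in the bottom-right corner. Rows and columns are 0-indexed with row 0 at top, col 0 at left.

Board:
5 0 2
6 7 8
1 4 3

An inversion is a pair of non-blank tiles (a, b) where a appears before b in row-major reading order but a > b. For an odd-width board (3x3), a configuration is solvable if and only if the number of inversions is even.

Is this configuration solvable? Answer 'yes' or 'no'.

Inversions (pairs i<j in row-major order where tile[i] > tile[j] > 0): 15
15 is odd, so the puzzle is not solvable.

Answer: no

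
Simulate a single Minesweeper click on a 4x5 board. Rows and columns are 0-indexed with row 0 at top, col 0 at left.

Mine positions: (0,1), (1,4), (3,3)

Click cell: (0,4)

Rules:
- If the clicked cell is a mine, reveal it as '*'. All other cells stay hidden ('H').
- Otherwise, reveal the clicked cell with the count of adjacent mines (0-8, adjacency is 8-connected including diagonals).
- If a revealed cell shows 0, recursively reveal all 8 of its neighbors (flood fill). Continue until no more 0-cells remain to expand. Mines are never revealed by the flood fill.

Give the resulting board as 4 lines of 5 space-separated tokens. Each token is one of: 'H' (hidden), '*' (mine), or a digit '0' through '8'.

H H H H 1
H H H H H
H H H H H
H H H H H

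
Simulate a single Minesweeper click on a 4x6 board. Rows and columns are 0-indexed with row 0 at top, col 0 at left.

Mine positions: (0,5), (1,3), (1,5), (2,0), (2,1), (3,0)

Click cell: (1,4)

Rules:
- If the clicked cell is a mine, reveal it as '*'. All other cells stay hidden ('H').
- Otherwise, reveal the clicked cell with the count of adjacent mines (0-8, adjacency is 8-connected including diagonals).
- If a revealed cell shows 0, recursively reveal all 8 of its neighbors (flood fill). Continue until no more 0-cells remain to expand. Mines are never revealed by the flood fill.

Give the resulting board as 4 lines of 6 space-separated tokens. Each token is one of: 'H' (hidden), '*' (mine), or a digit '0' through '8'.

H H H H H H
H H H H 3 H
H H H H H H
H H H H H H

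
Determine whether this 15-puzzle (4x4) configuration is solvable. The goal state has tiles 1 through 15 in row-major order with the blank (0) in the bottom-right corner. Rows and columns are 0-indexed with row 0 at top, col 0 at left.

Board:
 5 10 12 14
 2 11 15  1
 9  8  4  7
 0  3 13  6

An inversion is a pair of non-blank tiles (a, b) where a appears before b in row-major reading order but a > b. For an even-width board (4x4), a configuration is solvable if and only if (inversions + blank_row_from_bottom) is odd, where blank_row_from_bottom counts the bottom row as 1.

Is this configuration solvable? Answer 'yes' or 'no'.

Inversions: 60
Blank is in row 3 (0-indexed from top), which is row 1 counting from the bottom (bottom = 1).
60 + 1 = 61, which is odd, so the puzzle is solvable.

Answer: yes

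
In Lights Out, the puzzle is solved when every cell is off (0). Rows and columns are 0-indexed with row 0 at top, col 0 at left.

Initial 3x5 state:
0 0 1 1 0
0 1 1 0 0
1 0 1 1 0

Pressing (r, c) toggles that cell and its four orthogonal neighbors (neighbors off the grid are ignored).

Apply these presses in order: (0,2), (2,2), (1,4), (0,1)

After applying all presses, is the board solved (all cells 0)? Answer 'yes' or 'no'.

Answer: no

Derivation:
After press 1 at (0,2):
0 1 0 0 0
0 1 0 0 0
1 0 1 1 0

After press 2 at (2,2):
0 1 0 0 0
0 1 1 0 0
1 1 0 0 0

After press 3 at (1,4):
0 1 0 0 1
0 1 1 1 1
1 1 0 0 1

After press 4 at (0,1):
1 0 1 0 1
0 0 1 1 1
1 1 0 0 1

Lights still on: 9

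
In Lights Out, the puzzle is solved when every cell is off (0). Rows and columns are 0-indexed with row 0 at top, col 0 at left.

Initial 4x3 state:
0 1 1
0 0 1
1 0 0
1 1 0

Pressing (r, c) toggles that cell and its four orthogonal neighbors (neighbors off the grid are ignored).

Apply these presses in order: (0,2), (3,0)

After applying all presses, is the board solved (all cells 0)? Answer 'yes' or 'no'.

Answer: yes

Derivation:
After press 1 at (0,2):
0 0 0
0 0 0
1 0 0
1 1 0

After press 2 at (3,0):
0 0 0
0 0 0
0 0 0
0 0 0

Lights still on: 0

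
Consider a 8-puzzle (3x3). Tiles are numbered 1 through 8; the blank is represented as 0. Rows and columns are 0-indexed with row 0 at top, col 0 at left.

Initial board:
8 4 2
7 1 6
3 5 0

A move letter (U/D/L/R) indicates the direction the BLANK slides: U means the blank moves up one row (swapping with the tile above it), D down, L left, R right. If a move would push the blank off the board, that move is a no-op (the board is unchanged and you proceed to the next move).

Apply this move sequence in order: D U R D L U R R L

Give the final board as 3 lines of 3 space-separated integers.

After move 1 (D):
8 4 2
7 1 6
3 5 0

After move 2 (U):
8 4 2
7 1 0
3 5 6

After move 3 (R):
8 4 2
7 1 0
3 5 6

After move 4 (D):
8 4 2
7 1 6
3 5 0

After move 5 (L):
8 4 2
7 1 6
3 0 5

After move 6 (U):
8 4 2
7 0 6
3 1 5

After move 7 (R):
8 4 2
7 6 0
3 1 5

After move 8 (R):
8 4 2
7 6 0
3 1 5

After move 9 (L):
8 4 2
7 0 6
3 1 5

Answer: 8 4 2
7 0 6
3 1 5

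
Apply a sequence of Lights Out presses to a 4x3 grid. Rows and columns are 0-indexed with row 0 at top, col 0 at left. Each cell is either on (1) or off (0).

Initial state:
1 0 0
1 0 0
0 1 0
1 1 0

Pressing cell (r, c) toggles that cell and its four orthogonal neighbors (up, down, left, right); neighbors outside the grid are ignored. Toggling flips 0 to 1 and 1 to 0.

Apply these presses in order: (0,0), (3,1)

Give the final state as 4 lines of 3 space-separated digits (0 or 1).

After press 1 at (0,0):
0 1 0
0 0 0
0 1 0
1 1 0

After press 2 at (3,1):
0 1 0
0 0 0
0 0 0
0 0 1

Answer: 0 1 0
0 0 0
0 0 0
0 0 1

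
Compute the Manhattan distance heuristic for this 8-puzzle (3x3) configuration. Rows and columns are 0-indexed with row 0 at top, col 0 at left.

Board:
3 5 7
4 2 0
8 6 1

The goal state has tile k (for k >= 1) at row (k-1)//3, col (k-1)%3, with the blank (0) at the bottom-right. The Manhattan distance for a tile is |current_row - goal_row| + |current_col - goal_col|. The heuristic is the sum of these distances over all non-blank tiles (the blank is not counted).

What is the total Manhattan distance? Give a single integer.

Answer: 15

Derivation:
Tile 3: (0,0)->(0,2) = 2
Tile 5: (0,1)->(1,1) = 1
Tile 7: (0,2)->(2,0) = 4
Tile 4: (1,0)->(1,0) = 0
Tile 2: (1,1)->(0,1) = 1
Tile 8: (2,0)->(2,1) = 1
Tile 6: (2,1)->(1,2) = 2
Tile 1: (2,2)->(0,0) = 4
Sum: 2 + 1 + 4 + 0 + 1 + 1 + 2 + 4 = 15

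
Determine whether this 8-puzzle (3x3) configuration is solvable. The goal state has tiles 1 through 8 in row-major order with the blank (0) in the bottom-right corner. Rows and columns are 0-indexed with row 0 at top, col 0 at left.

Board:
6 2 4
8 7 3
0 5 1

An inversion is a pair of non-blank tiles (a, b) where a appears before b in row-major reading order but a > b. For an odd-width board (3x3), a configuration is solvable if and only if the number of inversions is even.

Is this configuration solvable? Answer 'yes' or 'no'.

Answer: no

Derivation:
Inversions (pairs i<j in row-major order where tile[i] > tile[j] > 0): 17
17 is odd, so the puzzle is not solvable.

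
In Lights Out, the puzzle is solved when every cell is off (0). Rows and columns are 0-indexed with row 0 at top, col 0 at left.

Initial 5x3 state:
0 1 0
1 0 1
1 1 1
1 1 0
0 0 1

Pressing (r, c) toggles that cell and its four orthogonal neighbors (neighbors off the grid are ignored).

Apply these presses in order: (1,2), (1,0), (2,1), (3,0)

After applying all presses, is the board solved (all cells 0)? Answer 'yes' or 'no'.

After press 1 at (1,2):
0 1 1
1 1 0
1 1 0
1 1 0
0 0 1

After press 2 at (1,0):
1 1 1
0 0 0
0 1 0
1 1 0
0 0 1

After press 3 at (2,1):
1 1 1
0 1 0
1 0 1
1 0 0
0 0 1

After press 4 at (3,0):
1 1 1
0 1 0
0 0 1
0 1 0
1 0 1

Lights still on: 8

Answer: no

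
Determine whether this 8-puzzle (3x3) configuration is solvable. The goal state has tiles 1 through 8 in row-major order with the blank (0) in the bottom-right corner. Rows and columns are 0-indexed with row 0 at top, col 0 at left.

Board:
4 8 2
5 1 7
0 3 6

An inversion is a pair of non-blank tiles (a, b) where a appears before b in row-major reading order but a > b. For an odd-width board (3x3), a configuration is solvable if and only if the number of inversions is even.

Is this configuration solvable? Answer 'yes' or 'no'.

Answer: yes

Derivation:
Inversions (pairs i<j in row-major order where tile[i] > tile[j] > 0): 14
14 is even, so the puzzle is solvable.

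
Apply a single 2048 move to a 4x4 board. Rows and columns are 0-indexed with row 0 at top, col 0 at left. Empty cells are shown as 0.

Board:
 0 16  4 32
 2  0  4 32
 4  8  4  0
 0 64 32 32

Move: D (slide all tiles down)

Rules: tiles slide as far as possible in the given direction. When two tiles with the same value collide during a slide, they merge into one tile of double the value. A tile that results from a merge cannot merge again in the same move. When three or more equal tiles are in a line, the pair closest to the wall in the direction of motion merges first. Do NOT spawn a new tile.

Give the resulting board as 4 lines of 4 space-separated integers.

Answer:  0  0  0  0
 0 16  4  0
 2  8  8 32
 4 64 32 64

Derivation:
Slide down:
col 0: [0, 2, 4, 0] -> [0, 0, 2, 4]
col 1: [16, 0, 8, 64] -> [0, 16, 8, 64]
col 2: [4, 4, 4, 32] -> [0, 4, 8, 32]
col 3: [32, 32, 0, 32] -> [0, 0, 32, 64]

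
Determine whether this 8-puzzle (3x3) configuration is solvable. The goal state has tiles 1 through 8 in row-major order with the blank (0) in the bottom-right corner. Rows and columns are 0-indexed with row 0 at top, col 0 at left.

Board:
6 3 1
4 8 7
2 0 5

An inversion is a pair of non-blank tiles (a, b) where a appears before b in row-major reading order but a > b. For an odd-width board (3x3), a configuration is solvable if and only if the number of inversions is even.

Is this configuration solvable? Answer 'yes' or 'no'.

Inversions (pairs i<j in row-major order where tile[i] > tile[j] > 0): 13
13 is odd, so the puzzle is not solvable.

Answer: no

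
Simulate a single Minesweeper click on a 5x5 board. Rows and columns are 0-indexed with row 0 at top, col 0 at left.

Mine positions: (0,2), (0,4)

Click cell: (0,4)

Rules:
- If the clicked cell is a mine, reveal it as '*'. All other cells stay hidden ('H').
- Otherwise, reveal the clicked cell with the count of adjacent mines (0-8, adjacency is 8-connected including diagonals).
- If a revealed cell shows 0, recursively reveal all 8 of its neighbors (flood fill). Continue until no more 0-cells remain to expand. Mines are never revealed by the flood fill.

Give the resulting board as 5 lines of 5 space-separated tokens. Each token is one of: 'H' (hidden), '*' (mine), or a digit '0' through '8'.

H H H H *
H H H H H
H H H H H
H H H H H
H H H H H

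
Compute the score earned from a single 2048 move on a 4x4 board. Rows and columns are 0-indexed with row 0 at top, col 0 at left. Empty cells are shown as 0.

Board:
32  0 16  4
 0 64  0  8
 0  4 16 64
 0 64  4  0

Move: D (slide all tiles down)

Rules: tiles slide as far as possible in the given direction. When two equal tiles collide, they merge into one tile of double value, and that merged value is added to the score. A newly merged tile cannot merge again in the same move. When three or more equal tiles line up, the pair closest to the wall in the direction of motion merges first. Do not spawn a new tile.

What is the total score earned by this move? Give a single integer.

Answer: 32

Derivation:
Slide down:
col 0: [32, 0, 0, 0] -> [0, 0, 0, 32]  score +0 (running 0)
col 1: [0, 64, 4, 64] -> [0, 64, 4, 64]  score +0 (running 0)
col 2: [16, 0, 16, 4] -> [0, 0, 32, 4]  score +32 (running 32)
col 3: [4, 8, 64, 0] -> [0, 4, 8, 64]  score +0 (running 32)
Board after move:
 0  0  0  0
 0 64  0  4
 0  4 32  8
32 64  4 64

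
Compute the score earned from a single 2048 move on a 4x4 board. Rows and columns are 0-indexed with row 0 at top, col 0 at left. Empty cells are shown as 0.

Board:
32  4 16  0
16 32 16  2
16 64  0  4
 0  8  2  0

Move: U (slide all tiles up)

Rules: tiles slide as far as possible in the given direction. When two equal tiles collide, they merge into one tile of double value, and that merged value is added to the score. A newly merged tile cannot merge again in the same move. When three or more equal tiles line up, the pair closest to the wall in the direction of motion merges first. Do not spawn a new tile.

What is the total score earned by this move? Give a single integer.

Slide up:
col 0: [32, 16, 16, 0] -> [32, 32, 0, 0]  score +32 (running 32)
col 1: [4, 32, 64, 8] -> [4, 32, 64, 8]  score +0 (running 32)
col 2: [16, 16, 0, 2] -> [32, 2, 0, 0]  score +32 (running 64)
col 3: [0, 2, 4, 0] -> [2, 4, 0, 0]  score +0 (running 64)
Board after move:
32  4 32  2
32 32  2  4
 0 64  0  0
 0  8  0  0

Answer: 64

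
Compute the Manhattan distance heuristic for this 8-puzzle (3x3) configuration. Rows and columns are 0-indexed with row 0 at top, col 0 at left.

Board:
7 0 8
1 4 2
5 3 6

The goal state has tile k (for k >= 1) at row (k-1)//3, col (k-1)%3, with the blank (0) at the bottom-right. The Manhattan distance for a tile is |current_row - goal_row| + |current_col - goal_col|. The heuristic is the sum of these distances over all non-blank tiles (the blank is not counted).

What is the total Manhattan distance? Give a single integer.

Answer: 15

Derivation:
Tile 7: at (0,0), goal (2,0), distance |0-2|+|0-0| = 2
Tile 8: at (0,2), goal (2,1), distance |0-2|+|2-1| = 3
Tile 1: at (1,0), goal (0,0), distance |1-0|+|0-0| = 1
Tile 4: at (1,1), goal (1,0), distance |1-1|+|1-0| = 1
Tile 2: at (1,2), goal (0,1), distance |1-0|+|2-1| = 2
Tile 5: at (2,0), goal (1,1), distance |2-1|+|0-1| = 2
Tile 3: at (2,1), goal (0,2), distance |2-0|+|1-2| = 3
Tile 6: at (2,2), goal (1,2), distance |2-1|+|2-2| = 1
Sum: 2 + 3 + 1 + 1 + 2 + 2 + 3 + 1 = 15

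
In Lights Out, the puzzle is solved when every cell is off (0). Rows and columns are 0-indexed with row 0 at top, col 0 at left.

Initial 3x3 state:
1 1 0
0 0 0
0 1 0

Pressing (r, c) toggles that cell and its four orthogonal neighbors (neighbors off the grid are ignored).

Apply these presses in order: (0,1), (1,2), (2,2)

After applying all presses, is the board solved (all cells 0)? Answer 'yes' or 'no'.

After press 1 at (0,1):
0 0 1
0 1 0
0 1 0

After press 2 at (1,2):
0 0 0
0 0 1
0 1 1

After press 3 at (2,2):
0 0 0
0 0 0
0 0 0

Lights still on: 0

Answer: yes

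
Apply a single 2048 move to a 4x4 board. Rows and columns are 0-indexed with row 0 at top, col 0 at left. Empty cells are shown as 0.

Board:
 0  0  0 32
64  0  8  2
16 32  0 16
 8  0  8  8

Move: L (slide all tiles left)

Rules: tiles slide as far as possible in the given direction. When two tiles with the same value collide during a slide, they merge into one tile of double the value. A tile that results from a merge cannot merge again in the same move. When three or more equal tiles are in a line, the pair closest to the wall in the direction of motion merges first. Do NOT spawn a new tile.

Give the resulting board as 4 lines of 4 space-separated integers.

Answer: 32  0  0  0
64  8  2  0
16 32 16  0
16  8  0  0

Derivation:
Slide left:
row 0: [0, 0, 0, 32] -> [32, 0, 0, 0]
row 1: [64, 0, 8, 2] -> [64, 8, 2, 0]
row 2: [16, 32, 0, 16] -> [16, 32, 16, 0]
row 3: [8, 0, 8, 8] -> [16, 8, 0, 0]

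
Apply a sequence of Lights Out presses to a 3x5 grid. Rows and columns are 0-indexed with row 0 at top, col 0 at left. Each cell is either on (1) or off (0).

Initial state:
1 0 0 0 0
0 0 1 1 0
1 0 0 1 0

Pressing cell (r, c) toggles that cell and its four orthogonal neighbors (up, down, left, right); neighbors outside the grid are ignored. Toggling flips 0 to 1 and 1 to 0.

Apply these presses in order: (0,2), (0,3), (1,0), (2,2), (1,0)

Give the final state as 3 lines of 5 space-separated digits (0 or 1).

Answer: 1 1 0 0 1
0 0 1 0 0
1 1 1 0 0

Derivation:
After press 1 at (0,2):
1 1 1 1 0
0 0 0 1 0
1 0 0 1 0

After press 2 at (0,3):
1 1 0 0 1
0 0 0 0 0
1 0 0 1 0

After press 3 at (1,0):
0 1 0 0 1
1 1 0 0 0
0 0 0 1 0

After press 4 at (2,2):
0 1 0 0 1
1 1 1 0 0
0 1 1 0 0

After press 5 at (1,0):
1 1 0 0 1
0 0 1 0 0
1 1 1 0 0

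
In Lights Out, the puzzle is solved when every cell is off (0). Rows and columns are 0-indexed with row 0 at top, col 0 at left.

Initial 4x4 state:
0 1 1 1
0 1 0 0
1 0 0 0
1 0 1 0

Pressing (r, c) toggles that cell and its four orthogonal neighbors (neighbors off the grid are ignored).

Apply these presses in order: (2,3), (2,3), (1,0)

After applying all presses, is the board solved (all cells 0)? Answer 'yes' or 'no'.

Answer: no

Derivation:
After press 1 at (2,3):
0 1 1 1
0 1 0 1
1 0 1 1
1 0 1 1

After press 2 at (2,3):
0 1 1 1
0 1 0 0
1 0 0 0
1 0 1 0

After press 3 at (1,0):
1 1 1 1
1 0 0 0
0 0 0 0
1 0 1 0

Lights still on: 7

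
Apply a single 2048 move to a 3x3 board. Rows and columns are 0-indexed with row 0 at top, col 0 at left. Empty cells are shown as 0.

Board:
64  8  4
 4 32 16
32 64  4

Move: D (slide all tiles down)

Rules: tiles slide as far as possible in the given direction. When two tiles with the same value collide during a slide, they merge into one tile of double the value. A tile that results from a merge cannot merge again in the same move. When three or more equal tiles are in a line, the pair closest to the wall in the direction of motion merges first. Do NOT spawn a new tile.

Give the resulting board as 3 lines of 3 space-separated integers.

Answer: 64  8  4
 4 32 16
32 64  4

Derivation:
Slide down:
col 0: [64, 4, 32] -> [64, 4, 32]
col 1: [8, 32, 64] -> [8, 32, 64]
col 2: [4, 16, 4] -> [4, 16, 4]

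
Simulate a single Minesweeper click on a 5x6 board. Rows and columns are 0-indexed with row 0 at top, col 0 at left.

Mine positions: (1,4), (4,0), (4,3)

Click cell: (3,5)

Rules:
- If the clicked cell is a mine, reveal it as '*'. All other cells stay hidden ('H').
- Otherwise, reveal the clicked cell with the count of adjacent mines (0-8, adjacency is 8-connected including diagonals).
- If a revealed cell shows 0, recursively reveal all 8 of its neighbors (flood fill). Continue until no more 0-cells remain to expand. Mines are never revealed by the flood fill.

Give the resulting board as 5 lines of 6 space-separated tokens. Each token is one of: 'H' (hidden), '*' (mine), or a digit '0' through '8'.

H H H H H H
H H H H H H
H H H H 1 1
H H H H 1 0
H H H H 1 0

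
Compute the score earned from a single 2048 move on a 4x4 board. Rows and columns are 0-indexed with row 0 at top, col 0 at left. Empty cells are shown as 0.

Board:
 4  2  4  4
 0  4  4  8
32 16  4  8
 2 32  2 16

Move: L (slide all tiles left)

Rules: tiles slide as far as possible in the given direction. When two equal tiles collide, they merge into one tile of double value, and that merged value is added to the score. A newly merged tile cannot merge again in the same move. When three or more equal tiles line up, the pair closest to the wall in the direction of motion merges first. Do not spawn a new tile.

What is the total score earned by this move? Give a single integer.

Answer: 16

Derivation:
Slide left:
row 0: [4, 2, 4, 4] -> [4, 2, 8, 0]  score +8 (running 8)
row 1: [0, 4, 4, 8] -> [8, 8, 0, 0]  score +8 (running 16)
row 2: [32, 16, 4, 8] -> [32, 16, 4, 8]  score +0 (running 16)
row 3: [2, 32, 2, 16] -> [2, 32, 2, 16]  score +0 (running 16)
Board after move:
 4  2  8  0
 8  8  0  0
32 16  4  8
 2 32  2 16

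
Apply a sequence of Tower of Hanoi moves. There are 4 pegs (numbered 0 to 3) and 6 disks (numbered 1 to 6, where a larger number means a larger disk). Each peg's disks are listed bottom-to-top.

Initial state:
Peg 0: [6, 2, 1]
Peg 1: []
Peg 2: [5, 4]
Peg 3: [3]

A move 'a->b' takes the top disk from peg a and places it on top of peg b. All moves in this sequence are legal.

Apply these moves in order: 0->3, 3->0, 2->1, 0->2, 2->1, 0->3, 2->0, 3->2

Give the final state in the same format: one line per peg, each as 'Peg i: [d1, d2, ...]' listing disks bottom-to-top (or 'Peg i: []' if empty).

After move 1 (0->3):
Peg 0: [6, 2]
Peg 1: []
Peg 2: [5, 4]
Peg 3: [3, 1]

After move 2 (3->0):
Peg 0: [6, 2, 1]
Peg 1: []
Peg 2: [5, 4]
Peg 3: [3]

After move 3 (2->1):
Peg 0: [6, 2, 1]
Peg 1: [4]
Peg 2: [5]
Peg 3: [3]

After move 4 (0->2):
Peg 0: [6, 2]
Peg 1: [4]
Peg 2: [5, 1]
Peg 3: [3]

After move 5 (2->1):
Peg 0: [6, 2]
Peg 1: [4, 1]
Peg 2: [5]
Peg 3: [3]

After move 6 (0->3):
Peg 0: [6]
Peg 1: [4, 1]
Peg 2: [5]
Peg 3: [3, 2]

After move 7 (2->0):
Peg 0: [6, 5]
Peg 1: [4, 1]
Peg 2: []
Peg 3: [3, 2]

After move 8 (3->2):
Peg 0: [6, 5]
Peg 1: [4, 1]
Peg 2: [2]
Peg 3: [3]

Answer: Peg 0: [6, 5]
Peg 1: [4, 1]
Peg 2: [2]
Peg 3: [3]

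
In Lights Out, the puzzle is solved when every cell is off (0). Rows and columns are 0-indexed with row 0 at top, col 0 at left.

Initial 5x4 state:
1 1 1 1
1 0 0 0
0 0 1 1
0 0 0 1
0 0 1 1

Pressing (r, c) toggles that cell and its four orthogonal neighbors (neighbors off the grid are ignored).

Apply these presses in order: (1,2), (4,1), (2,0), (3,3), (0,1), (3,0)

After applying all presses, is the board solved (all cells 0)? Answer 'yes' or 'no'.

After press 1 at (1,2):
1 1 0 1
1 1 1 1
0 0 0 1
0 0 0 1
0 0 1 1

After press 2 at (4,1):
1 1 0 1
1 1 1 1
0 0 0 1
0 1 0 1
1 1 0 1

After press 3 at (2,0):
1 1 0 1
0 1 1 1
1 1 0 1
1 1 0 1
1 1 0 1

After press 4 at (3,3):
1 1 0 1
0 1 1 1
1 1 0 0
1 1 1 0
1 1 0 0

After press 5 at (0,1):
0 0 1 1
0 0 1 1
1 1 0 0
1 1 1 0
1 1 0 0

After press 6 at (3,0):
0 0 1 1
0 0 1 1
0 1 0 0
0 0 1 0
0 1 0 0

Lights still on: 7

Answer: no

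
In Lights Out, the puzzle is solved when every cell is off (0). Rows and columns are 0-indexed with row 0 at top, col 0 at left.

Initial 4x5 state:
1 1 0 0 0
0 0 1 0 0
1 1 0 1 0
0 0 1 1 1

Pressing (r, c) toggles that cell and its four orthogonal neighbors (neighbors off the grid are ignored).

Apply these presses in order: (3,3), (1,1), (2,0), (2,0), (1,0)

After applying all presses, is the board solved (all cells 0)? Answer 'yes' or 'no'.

Answer: yes

Derivation:
After press 1 at (3,3):
1 1 0 0 0
0 0 1 0 0
1 1 0 0 0
0 0 0 0 0

After press 2 at (1,1):
1 0 0 0 0
1 1 0 0 0
1 0 0 0 0
0 0 0 0 0

After press 3 at (2,0):
1 0 0 0 0
0 1 0 0 0
0 1 0 0 0
1 0 0 0 0

After press 4 at (2,0):
1 0 0 0 0
1 1 0 0 0
1 0 0 0 0
0 0 0 0 0

After press 5 at (1,0):
0 0 0 0 0
0 0 0 0 0
0 0 0 0 0
0 0 0 0 0

Lights still on: 0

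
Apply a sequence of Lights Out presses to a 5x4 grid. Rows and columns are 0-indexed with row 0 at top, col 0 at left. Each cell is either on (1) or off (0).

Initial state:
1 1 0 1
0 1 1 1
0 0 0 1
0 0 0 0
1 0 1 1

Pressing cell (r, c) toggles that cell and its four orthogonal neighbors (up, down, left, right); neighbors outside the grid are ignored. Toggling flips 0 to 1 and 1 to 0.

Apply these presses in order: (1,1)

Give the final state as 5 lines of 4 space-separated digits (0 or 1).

Answer: 1 0 0 1
1 0 0 1
0 1 0 1
0 0 0 0
1 0 1 1

Derivation:
After press 1 at (1,1):
1 0 0 1
1 0 0 1
0 1 0 1
0 0 0 0
1 0 1 1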